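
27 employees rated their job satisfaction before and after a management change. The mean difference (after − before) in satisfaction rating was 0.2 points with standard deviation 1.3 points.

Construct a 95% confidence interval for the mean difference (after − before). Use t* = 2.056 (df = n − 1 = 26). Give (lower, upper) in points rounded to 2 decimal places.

(-0.31, 0.71)

This is a matched-pairs design, so SE = s_d/√n = 1.3/√27 = 0.2502.
Margin = 2.056 × 0.2502 = 0.5144; the interval is 0.2 ± 0.5144 = (-0.31, 0.71).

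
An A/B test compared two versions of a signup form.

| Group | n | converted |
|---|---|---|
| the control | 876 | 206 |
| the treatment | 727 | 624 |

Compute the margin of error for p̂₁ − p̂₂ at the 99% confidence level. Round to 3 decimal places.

Sample proportions: 206/876 = 0.2352, 624/727 = 0.8583.
Each SE is √(p̂(1−p̂)/n): √(0.2352·0.7648/876) = 0.01433 and √(0.8583·0.1417/727) = 0.01293.
SE(p̂₁ − p̂₂) = √(SE₁² + SE₂²) = √(0.0002053489 + 0.0001671849) = 0.01930, since the two samples are independent.
At 99% confidence z* = 2.576; margin = 2.576 × 0.01930 = 0.04972.

0.050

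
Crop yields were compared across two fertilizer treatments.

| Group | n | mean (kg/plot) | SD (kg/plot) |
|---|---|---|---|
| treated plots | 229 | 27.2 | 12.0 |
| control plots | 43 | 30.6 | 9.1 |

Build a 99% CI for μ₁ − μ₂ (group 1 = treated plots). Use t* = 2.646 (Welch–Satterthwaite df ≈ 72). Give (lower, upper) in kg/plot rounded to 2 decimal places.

(-7.63, 0.83)

Per-group SEs: s₁/√n₁ = 12.0/√229 = 0.7930, s₂/√n₂ = 9.1/√43 = 1.3877.
Unpooled SE of the difference: √(0.628849 + 1.92571129) = 1.5983.
Margin of error = t* · SE = 2.646 × 1.5983 = 4.2291.
x̄₁ − x̄₂ = 27.2 − 30.6 = -3.4000.
CI: -3.4000 ± 4.2291 = (-7.63, 0.83).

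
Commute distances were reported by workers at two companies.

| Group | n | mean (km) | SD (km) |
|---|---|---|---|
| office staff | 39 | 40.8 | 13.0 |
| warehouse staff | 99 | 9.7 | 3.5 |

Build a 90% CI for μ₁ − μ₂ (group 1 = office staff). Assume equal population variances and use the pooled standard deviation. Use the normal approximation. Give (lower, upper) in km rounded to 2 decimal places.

Pooled variance s_p² = [38·13.0² + 98·3.5²] / (39+99−2) = 56.0478, so s_p = 7.4865.
SE_diff = s_p·√(1/n₁ + 1/n₂) = 7.4865·√(1/39 + 1/99) = 1.4154.
z* = 1.645; margin = 1.645 × 1.4154 = 2.3283.
Difference = 40.8 − 9.7 = 31.1000.
31.1000 ± 2.3283 → (28.77, 33.43).

(28.77, 33.43)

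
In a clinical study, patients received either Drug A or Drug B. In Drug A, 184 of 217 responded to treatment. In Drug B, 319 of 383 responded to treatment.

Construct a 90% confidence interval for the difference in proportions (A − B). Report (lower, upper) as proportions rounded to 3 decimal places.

Sample proportions: 184/217 = 0.8479, 319/383 = 0.8329.
Each SE is √(p̂(1−p̂)/n): √(0.8479·0.1521/217) = 0.02438 and √(0.8329·0.1671/383) = 0.01906.
SE(p̂₁ − p̂₂) = √(SE₁² + SE₂²) = √(0.0005943844 + 0.0003632836) = 0.03095, since the two samples are independent.
At 90% confidence z* = 1.645; margin = 1.645 × 0.03095 = 0.05091.
The difference is 0.8479 − 0.8329 = 0.0150, so the interval is 0.0150 ± 0.05091 = (-0.036, 0.066).

(-0.036, 0.066)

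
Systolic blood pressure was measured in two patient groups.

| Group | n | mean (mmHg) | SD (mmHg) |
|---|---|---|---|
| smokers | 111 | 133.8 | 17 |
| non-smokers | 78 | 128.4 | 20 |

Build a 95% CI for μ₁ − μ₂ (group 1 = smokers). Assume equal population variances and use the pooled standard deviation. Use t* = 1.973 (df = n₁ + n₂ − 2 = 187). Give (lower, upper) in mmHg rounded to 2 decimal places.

Pooled variance s_p² = [110·17² + 77·20²] / (111+78−2) = 334.7059, so s_p = 18.2950.
SE_diff = s_p·√(1/n₁ + 1/n₂) = 18.2950·√(1/111 + 1/78) = 2.7031.
t* = 1.973; margin = 1.973 × 2.7031 = 5.3332.
Difference = 133.8 − 128.4 = 5.4000.
5.4000 ± 5.3332 → (0.07, 10.73).

(0.07, 10.73)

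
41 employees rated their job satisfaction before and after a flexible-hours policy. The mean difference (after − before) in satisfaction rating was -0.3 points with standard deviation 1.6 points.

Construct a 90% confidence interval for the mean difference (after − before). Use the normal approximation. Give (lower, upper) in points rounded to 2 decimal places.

(-0.71, 0.11)

Paired design: SE = s_d/√n = 1.6/√41 = 0.2499.
z* = 1.645; margin of error = 1.645 × 0.2499 = 0.4111.
-0.3 ± 0.4111 → (-0.71, 0.11).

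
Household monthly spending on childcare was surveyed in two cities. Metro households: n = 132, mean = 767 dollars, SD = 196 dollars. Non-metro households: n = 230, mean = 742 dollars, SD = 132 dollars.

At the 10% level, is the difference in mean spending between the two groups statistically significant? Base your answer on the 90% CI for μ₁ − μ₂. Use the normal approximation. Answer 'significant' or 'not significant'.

SE₁ = s₁/√n₁ = 196/√132 = 17.0596; SE₂ = 132/√230 = 8.7038.
Independent samples, unequal variances: SE_diff = √(SE₁² + SE₂²) = √(291.02995216 + 75.75613444) = 19.1517.
z* = 1.645, so margin of error = 1.645 × 19.1517 = 31.5045.
Difference in means = 767 − 742 = 25.0000.
25.0000 ± 31.5045 → (-6.5045, 56.5045).
The interval (-6.5045, 56.5045) contains 0, so the difference is not significant.

not significant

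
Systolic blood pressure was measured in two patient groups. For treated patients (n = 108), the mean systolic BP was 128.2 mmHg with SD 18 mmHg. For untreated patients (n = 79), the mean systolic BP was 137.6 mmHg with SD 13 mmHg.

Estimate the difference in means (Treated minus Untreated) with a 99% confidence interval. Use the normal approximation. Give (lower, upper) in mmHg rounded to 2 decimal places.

(-15.24, -3.56)

SE₁ = s₁/√n₁ = 18/√108 = 1.7321; SE₂ = 13/√79 = 1.4626.
Independent samples, unequal variances: SE_diff = √(SE₁² + SE₂²) = √(3.00017041 + 2.13919876) = 2.2670.
z* = 2.576, so margin of error = 2.576 × 2.2670 = 5.8398.
Difference in means = 128.2 − 137.6 = -9.4000.
-9.4000 ± 5.8398 → (-15.24, -3.56).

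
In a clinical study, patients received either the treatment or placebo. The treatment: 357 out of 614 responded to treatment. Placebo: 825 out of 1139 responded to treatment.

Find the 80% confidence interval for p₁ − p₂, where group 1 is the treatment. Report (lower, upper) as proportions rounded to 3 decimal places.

Sample proportions: 357/614 = 0.5814, 825/1139 = 0.7243.
Each SE is √(p̂(1−p̂)/n): √(0.5814·0.4186/614) = 0.01991 and √(0.7243·0.2757/1139) = 0.01324.
SE(p̂₁ − p̂₂) = √(SE₁² + SE₂²) = √(0.0003964081 + 0.0001752976) = 0.02391, since the two samples are independent.
At 80% confidence z* = 1.282; margin = 1.282 × 0.02391 = 0.03065.
The difference is 0.5814 − 0.7243 = -0.1429, so the interval is -0.1429 ± 0.03065 = (-0.174, -0.112).

(-0.174, -0.112)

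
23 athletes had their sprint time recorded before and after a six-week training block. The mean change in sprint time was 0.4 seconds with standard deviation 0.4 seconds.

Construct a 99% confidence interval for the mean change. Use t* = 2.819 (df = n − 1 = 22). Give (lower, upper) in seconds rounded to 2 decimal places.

(0.16, 0.64)

Paired design: SE = s_d/√n = 0.4/√23 = 0.0834.
t* = 2.819; margin of error = 2.819 × 0.0834 = 0.2351.
0.4 ± 0.2351 → (0.16, 0.64).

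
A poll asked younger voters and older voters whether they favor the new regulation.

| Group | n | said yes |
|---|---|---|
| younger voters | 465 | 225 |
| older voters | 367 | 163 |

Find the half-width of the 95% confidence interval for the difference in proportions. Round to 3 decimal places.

p̂₁ = 225/465 = 0.4839 and p̂₂ = 163/367 = 0.4441.
SE₁ = √(p̂₁(1−p̂₁)/n₁) = √(0.4839·0.5161/465) = 0.02317; SE₂ = √(0.4441·0.5559/367) = 0.02594.
Independent samples: SE of the difference = √(SE₁² + SE₂²) = √(0.0005368489 + 0.0006728836) = 0.03478.
z* for 95% confidence is 1.960, so the margin of error is 1.960 × 0.03478 = 0.06817.

0.068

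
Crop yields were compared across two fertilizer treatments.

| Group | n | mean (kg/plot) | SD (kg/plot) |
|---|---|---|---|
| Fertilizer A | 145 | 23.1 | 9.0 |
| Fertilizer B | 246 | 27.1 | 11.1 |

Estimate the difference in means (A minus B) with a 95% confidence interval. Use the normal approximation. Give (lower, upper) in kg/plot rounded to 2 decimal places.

(-6.02, -1.98)

SE₁ = s₁/√n₁ = 9.0/√145 = 0.7474; SE₂ = 11.1/√246 = 0.7077.
Independent samples, unequal variances: SE_diff = √(SE₁² + SE₂²) = √(0.55860676 + 0.50083929) = 1.0293.
z* = 1.960, so margin of error = 1.960 × 1.0293 = 2.0174.
Difference in means = 23.1 − 27.1 = -4.0000.
-4.0000 ± 2.0174 → (-6.02, -1.98).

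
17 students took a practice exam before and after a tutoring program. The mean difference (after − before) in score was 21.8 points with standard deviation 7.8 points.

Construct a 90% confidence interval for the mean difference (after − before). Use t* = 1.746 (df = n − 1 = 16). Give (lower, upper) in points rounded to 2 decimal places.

This is a matched-pairs design, so SE = s_d/√n = 7.8/√17 = 1.8918.
Margin = 1.746 × 1.8918 = 3.3031; the interval is 21.8 ± 3.3031 = (18.50, 25.10).

(18.50, 25.10)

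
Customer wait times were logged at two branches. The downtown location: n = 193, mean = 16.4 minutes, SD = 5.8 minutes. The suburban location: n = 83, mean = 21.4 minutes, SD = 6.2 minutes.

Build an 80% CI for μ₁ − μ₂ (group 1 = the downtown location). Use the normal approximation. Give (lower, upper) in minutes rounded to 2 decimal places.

(-6.02, -3.98)

Per-group SEs: s₁/√n₁ = 5.8/√193 = 0.4175, s₂/√n₂ = 6.2/√83 = 0.6805.
Unpooled SE of the difference: √(0.17430625 + 0.46308025) = 0.7984.
Margin of error = z* · SE = 1.282 × 0.7984 = 1.0235.
x̄₁ − x̄₂ = 16.4 − 21.4 = -5.0000.
CI: -5.0000 ± 1.0235 = (-6.02, -3.98).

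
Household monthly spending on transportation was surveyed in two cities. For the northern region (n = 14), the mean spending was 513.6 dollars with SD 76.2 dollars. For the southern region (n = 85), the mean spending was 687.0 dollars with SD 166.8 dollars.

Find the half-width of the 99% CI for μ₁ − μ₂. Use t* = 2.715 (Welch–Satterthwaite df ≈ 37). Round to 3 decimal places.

73.959

SE₁ = s₁/√n₁ = 76.2/√14 = 20.3653; SE₂ = 166.8/√85 = 18.0920.
Independent samples, unequal variances: SE_diff = √(SE₁² + SE₂²) = √(414.74544409 + 327.320464) = 27.2409.
t* = 2.715, so margin of error = 2.715 × 27.2409 = 73.9590.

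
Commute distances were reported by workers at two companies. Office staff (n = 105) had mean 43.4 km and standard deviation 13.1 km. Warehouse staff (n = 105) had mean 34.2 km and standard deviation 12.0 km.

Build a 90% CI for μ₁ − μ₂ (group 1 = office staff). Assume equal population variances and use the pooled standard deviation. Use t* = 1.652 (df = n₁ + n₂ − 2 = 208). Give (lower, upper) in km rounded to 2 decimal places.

(6.34, 12.06)

s_p = √[((n₁−1)s₁² + (n₂−1)s₂²)/(n₁+n₂−2)] = √[(104·13.1² + 104·12.0²)/208] = 12.5620.
SE = 12.5620·√(1/105 + 1/105) = 1.7337.
With t* = 1.652, margin = 1.652 × 1.7337 = 2.8641.
x̄₁ − x̄₂ = 43.4 − 34.2 = 9.2000; interval 9.2000 ± 2.8641 = (6.34, 12.06).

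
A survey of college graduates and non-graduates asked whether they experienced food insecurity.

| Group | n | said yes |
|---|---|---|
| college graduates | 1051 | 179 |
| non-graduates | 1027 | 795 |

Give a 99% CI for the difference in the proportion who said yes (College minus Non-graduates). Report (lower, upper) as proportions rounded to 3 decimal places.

Sample proportions: 179/1051 = 0.1703, 795/1027 = 0.7741.
Each SE is √(p̂(1−p̂)/n): √(0.1703·0.8297/1051) = 0.01159 and √(0.7741·0.2259/1027) = 0.01305.
SE(p̂₁ − p̂₂) = √(SE₁² + SE₂²) = √(0.0001343281 + 0.0001703025) = 0.01745, since the two samples are independent.
At 99% confidence z* = 2.576; margin = 2.576 × 0.01745 = 0.04495.
The difference is 0.1703 − 0.7741 = -0.6038, so the interval is -0.6038 ± 0.04495 = (-0.649, -0.559).

(-0.649, -0.559)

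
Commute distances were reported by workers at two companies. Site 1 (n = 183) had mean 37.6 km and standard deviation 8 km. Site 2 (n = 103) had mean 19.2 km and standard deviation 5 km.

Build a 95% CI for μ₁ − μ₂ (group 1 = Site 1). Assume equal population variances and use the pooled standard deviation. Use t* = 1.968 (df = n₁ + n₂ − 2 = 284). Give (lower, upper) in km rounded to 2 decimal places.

(16.69, 20.11)

s_p = √[((n₁−1)s₁² + (n₂−1)s₂²)/(n₁+n₂−2)] = √[(182·8² + 102·5²)/284] = 7.0706.
SE = 7.0706·√(1/183 + 1/103) = 0.8710.
With t* = 1.968, margin = 1.968 × 0.8710 = 1.7141.
x̄₁ − x̄₂ = 37.6 − 19.2 = 18.4000; interval 18.4000 ± 1.7141 = (16.69, 20.11).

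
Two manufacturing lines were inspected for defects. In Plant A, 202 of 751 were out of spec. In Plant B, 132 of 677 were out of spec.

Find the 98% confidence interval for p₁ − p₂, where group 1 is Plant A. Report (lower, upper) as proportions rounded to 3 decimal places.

First, p̂₁ = 202/751 = 0.2690; p̂₂ = 132/677 = 0.1950.
The two standard errors are √(0.2690×0.7310/751) = 0.01618 and √(0.1950×0.8050/677) = 0.01523.
Because the samples are independent, SE_diff = √(0.01618² + 0.01523²) = 0.02222.
Using z* = 2.326 for 98%, ME = 2.326 × 0.02222 = 0.05168.
p̂₁ − p̂₂ = 0.0740; interval 0.0740 ± 0.05168 gives (0.022, 0.126).

(0.022, 0.126)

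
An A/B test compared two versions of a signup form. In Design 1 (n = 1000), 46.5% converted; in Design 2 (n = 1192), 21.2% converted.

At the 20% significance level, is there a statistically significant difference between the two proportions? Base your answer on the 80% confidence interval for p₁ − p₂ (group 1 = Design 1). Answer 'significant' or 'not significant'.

Each SE is √(p̂(1−p̂)/n): √(0.4650·0.5350/1000) = 0.01577 and √(0.2120·0.7880/1192) = 0.01184.
SE(p̂₁ − p̂₂) = √(SE₁² + SE₂²) = √(0.0002486929 + 0.0001401856) = 0.01972, since the two samples are independent.
At 80% confidence z* = 1.282; margin = 1.282 × 0.01972 = 0.02528.
The difference is 0.4650 − 0.2120 = 0.2530, so the interval is 0.2530 ± 0.02528 = (0.22772, 0.27828).
The interval (0.22772, 0.27828) does not contain 0, so the difference is significant.

significant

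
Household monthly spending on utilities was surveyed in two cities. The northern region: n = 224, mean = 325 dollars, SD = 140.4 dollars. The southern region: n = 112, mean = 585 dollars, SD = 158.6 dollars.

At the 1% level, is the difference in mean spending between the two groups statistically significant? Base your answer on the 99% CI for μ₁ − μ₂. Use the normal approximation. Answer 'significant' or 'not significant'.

significant

SE₁ = s₁/√n₁ = 140.4/√224 = 9.3809; SE₂ = 158.6/√112 = 14.9863.
Independent samples, unequal variances: SE_diff = √(SE₁² + SE₂²) = √(88.00128481 + 224.58918769) = 17.6802.
z* = 2.576, so margin of error = 2.576 × 17.6802 = 45.5442.
Difference in means = 325 − 585 = -260.0000.
-260.0000 ± 45.5442 → (-305.5442, -214.4558).
The interval (-305.5442, -214.4558) does not contain 0, so the difference is significant.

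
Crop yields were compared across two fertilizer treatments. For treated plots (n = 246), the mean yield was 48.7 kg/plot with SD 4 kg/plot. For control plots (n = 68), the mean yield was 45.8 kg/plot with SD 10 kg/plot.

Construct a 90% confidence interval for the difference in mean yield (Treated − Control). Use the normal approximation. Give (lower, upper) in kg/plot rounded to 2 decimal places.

(0.86, 4.94)

Per-group SEs: s₁/√n₁ = 4/√246 = 0.2550, s₂/√n₂ = 10/√68 = 1.2127.
Unpooled SE of the difference: √(0.065025 + 1.47064129) = 1.2392.
Margin of error = z* · SE = 1.645 × 1.2392 = 2.0385.
x̄₁ − x̄₂ = 48.7 − 45.8 = 2.9000.
CI: 2.9000 ± 2.0385 = (0.86, 4.94).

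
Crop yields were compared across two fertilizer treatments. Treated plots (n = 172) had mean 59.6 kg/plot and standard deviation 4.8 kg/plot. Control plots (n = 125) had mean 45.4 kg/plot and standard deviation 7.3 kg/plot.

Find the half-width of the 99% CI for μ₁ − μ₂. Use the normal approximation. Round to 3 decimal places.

1.928

Per-group SEs: s₁/√n₁ = 4.8/√172 = 0.3660, s₂/√n₂ = 7.3/√125 = 0.6529.
Unpooled SE of the difference: √(0.133956 + 0.42627841) = 0.7485.
Margin of error = z* · SE = 2.576 × 0.7485 = 1.9281.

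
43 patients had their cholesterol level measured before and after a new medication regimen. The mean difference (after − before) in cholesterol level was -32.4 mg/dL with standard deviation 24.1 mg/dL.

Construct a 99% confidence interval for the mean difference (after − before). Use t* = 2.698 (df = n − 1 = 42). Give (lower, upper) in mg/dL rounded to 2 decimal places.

(-42.32, -22.48)

Paired design: SE = s_d/√n = 24.1/√43 = 3.6752.
t* = 2.698; margin of error = 2.698 × 3.6752 = 9.9157.
-32.4 ± 9.9157 → (-42.32, -22.48).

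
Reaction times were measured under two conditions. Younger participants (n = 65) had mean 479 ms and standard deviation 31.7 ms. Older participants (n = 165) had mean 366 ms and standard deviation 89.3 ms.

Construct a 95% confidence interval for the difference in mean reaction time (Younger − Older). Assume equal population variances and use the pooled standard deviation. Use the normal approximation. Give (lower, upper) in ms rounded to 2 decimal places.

(90.73, 135.27)

Pooled variance s_p² = [64·31.7² + 164·89.3²] / (65+165−2) = 6018.1111, so s_p = 77.5765.
SE_diff = s_p·√(1/n₁ + 1/n₂) = 77.5765·√(1/65 + 1/165) = 11.3604.
z* = 1.960; margin = 1.960 × 11.3604 = 22.2664.
Difference = 479 − 366 = 113.0000.
113.0000 ± 22.2664 → (90.73, 135.27).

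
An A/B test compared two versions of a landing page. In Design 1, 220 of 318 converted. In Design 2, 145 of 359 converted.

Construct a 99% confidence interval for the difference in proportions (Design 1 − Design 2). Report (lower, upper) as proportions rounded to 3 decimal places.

First, p̂₁ = 220/318 = 0.6918; p̂₂ = 145/359 = 0.4039.
The two standard errors are √(0.6918×0.3082/318) = 0.02589 and √(0.4039×0.5961/359) = 0.02590.
Because the samples are independent, SE_diff = √(0.02589² + 0.02590²) = 0.03662.
Using z* = 2.576 for 99%, ME = 2.576 × 0.03662 = 0.09433.
p̂₁ − p̂₂ = 0.2879; interval 0.2879 ± 0.09433 gives (0.194, 0.382).

(0.194, 0.382)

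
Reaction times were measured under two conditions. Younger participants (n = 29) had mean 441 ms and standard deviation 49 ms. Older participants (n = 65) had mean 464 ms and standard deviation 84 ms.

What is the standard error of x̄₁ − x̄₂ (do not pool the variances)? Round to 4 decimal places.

Standard errors of each mean: 49/√29 = 9.0991 and 84/√65 = 10.4189.
SE(x̄₁ − x̄₂) = √(9.0991² + 10.4189²) = 13.8328 for independent samples with unequal variances.

13.8328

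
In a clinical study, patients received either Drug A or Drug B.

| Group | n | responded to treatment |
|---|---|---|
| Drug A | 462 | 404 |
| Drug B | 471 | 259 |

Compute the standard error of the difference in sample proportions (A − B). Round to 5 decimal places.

Sample proportions: 404/462 = 0.8745, 259/471 = 0.5499.
Each SE is √(p̂(1−p̂)/n): √(0.8745·0.1255/462) = 0.01541 and √(0.5499·0.4501/471) = 0.02292.
SE(p̂₁ − p̂₂) = √(SE₁² + SE₂²) = √(0.0002374681 + 0.0005253264) = 0.02762, since the two samples are independent.

0.02762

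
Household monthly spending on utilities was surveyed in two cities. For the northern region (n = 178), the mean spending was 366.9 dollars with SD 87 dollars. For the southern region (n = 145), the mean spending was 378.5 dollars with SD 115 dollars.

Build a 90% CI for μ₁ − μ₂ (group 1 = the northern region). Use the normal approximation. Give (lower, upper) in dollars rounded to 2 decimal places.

SE₁ = s₁/√n₁ = 87/√178 = 6.5209; SE₂ = 115/√145 = 9.5502.
Independent samples, unequal variances: SE_diff = √(SE₁² + SE₂²) = √(42.52213681 + 91.20632004) = 11.5641.
z* = 1.645, so margin of error = 1.645 × 11.5641 = 19.0229.
Difference in means = 366.9 − 378.5 = -11.6000.
-11.6000 ± 19.0229 → (-30.62, 7.42).

(-30.62, 7.42)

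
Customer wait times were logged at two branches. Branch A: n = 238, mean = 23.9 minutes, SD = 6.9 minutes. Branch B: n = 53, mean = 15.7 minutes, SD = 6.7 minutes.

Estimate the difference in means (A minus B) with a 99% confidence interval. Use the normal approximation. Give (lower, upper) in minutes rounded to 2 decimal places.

SE₁ = s₁/√n₁ = 6.9/√238 = 0.4473; SE₂ = 6.7/√53 = 0.9203.
Independent samples, unequal variances: SE_diff = √(SE₁² + SE₂²) = √(0.20007729 + 0.84695209) = 1.0232.
z* = 2.576, so margin of error = 2.576 × 1.0232 = 2.6358.
Difference in means = 23.9 − 15.7 = 8.2000.
8.2000 ± 2.6358 → (5.56, 10.84).

(5.56, 10.84)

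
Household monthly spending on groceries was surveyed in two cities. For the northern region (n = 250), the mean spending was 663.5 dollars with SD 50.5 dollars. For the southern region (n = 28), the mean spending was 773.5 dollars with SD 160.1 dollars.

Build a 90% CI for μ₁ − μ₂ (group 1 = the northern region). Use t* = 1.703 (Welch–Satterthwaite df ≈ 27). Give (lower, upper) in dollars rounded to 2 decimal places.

Standard errors of each mean: 50.5/√250 = 3.1939 and 160.1/√28 = 30.2561.
SE(x̄₁ − x̄₂) = √(3.1939² + 30.2561²) = 30.4242 for independent samples with unequal variances.
With t* = 1.703, the margin is 1.703 × 30.4242 = 51.8124.
x̄₁ − x̄₂ = 663.5 − 773.5 = -110.0000; the interval is -110.0000 ± 51.8124 = (-161.81, -58.19).

(-161.81, -58.19)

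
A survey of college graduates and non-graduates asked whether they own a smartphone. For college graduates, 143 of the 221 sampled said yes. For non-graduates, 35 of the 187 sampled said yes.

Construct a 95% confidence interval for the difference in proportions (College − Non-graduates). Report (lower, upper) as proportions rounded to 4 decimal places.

(0.3757, 0.5441)

First, p̂₁ = 143/221 = 0.6471; p̂₂ = 35/187 = 0.1872.
The two standard errors are √(0.6471×0.3529/221) = 0.03215 and √(0.1872×0.8128/187) = 0.02852.
Because the samples are independent, SE_diff = √(0.03215² + 0.02852²) = 0.04298.
Using z* = 1.960 for 95%, ME = 1.960 × 0.04298 = 0.08424.
p̂₁ − p̂₂ = 0.4599; interval 0.4599 ± 0.08424 gives (0.3757, 0.5441).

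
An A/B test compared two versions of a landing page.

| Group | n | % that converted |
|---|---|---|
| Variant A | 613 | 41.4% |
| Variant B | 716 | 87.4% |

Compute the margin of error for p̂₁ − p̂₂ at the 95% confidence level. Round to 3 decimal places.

0.046

SE₁ = √(p̂₁(1−p̂₁)/n₁) = √(0.4140·0.5860/613) = 0.01989; SE₂ = √(0.8740·0.1260/716) = 0.01240.
Independent samples: SE of the difference = √(SE₁² + SE₂²) = √(0.0003956121 + 0.00015376) = 0.02344.
z* for 95% confidence is 1.960, so the margin of error is 1.960 × 0.02344 = 0.04594.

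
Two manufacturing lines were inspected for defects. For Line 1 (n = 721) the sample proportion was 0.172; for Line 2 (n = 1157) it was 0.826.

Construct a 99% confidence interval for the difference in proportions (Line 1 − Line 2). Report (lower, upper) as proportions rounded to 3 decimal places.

(-0.700, -0.608)

Each SE is √(p̂(1−p̂)/n): √(0.1720·0.8280/721) = 0.01405 and √(0.8260·0.1740/1157) = 0.01115.
SE(p̂₁ − p̂₂) = √(SE₁² + SE₂²) = √(0.0001974025 + 0.0001243225) = 0.01794, since the two samples are independent.
At 99% confidence z* = 2.576; margin = 2.576 × 0.01794 = 0.04621.
The difference is 0.1720 − 0.8260 = -0.6540, so the interval is -0.6540 ± 0.04621 = (-0.700, -0.608).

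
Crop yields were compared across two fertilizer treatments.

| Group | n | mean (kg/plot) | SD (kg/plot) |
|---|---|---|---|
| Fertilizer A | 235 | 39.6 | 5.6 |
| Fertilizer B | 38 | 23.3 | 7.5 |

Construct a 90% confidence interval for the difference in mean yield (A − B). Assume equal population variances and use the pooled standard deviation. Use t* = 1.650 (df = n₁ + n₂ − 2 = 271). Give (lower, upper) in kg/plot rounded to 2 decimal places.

Pooled variance s_p² = [234·5.6² + 37·7.5²] / (235+38−2) = 34.7583, so s_p = 5.8956.
SE_diff = s_p·√(1/n₁ + 1/n₂) = 5.8956·√(1/235 + 1/38) = 1.0308.
t* = 1.650; margin = 1.650 × 1.0308 = 1.7008.
Difference = 39.6 − 23.3 = 16.3000.
16.3000 ± 1.7008 → (14.60, 18.00).

(14.60, 18.00)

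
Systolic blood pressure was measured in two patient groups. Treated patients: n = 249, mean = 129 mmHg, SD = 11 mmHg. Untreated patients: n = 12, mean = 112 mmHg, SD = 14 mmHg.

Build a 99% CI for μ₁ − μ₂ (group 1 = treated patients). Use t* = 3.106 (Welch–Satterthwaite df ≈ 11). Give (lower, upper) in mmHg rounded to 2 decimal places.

Standard errors of each mean: 11/√249 = 0.6971 and 14/√12 = 4.0415.
SE(x̄₁ − x̄₂) = √(0.6971² + 4.0415²) = 4.1012 for independent samples with unequal variances.
With t* = 3.106, the margin is 3.106 × 4.1012 = 12.7383.
x̄₁ − x̄₂ = 129 − 112 = 17.0000; the interval is 17.0000 ± 12.7383 = (4.26, 29.74).

(4.26, 29.74)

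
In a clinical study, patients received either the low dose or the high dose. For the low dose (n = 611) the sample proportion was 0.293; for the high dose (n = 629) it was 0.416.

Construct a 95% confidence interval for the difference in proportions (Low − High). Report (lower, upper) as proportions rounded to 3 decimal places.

SE₁ = √(p̂₁(1−p̂₁)/n₁) = √(0.2930·0.7070/611) = 0.01841; SE₂ = √(0.4160·0.5840/629) = 0.01965.
Independent samples: SE of the difference = √(SE₁² + SE₂²) = √(0.0003389281 + 0.0003861225) = 0.02693.
z* for 95% confidence is 1.960, so the margin of error is 1.960 × 0.02693 = 0.05278.
Point estimate p̂₁ − p̂₂ = 0.2930 − 0.4160 = -0.1230.
-0.1230 ± 0.05278 → (-0.176, -0.070).

(-0.176, -0.070)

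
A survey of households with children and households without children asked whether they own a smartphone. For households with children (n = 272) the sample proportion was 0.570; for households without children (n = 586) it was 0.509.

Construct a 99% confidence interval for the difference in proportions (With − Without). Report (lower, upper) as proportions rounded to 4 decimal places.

Each SE is √(p̂(1−p̂)/n): √(0.5700·0.4300/272) = 0.03002 and √(0.5090·0.4910/586) = 0.02065.
SE(p̂₁ − p̂₂) = √(SE₁² + SE₂²) = √(0.0009012004 + 0.0004264225) = 0.03644, since the two samples are independent.
At 99% confidence z* = 2.576; margin = 2.576 × 0.03644 = 0.09387.
The difference is 0.5700 − 0.5090 = 0.0610, so the interval is 0.0610 ± 0.09387 = (-0.0329, 0.1549).

(-0.0329, 0.1549)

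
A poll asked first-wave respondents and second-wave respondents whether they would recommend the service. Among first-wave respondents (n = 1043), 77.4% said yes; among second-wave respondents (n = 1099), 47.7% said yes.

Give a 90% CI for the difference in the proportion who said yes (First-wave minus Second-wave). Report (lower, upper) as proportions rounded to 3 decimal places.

SE₁ = √(p̂₁(1−p̂₁)/n₁) = √(0.7740·0.2260/1043) = 0.01295; SE₂ = √(0.4770·0.5230/1099) = 0.01507.
Independent samples: SE of the difference = √(SE₁² + SE₂²) = √(0.0001677025 + 0.0002271049) = 0.01987.
z* for 90% confidence is 1.645, so the margin of error is 1.645 × 0.01987 = 0.03269.
Point estimate p̂₁ − p̂₂ = 0.7740 − 0.4770 = 0.2970.
0.2970 ± 0.03269 → (0.264, 0.330).

(0.264, 0.330)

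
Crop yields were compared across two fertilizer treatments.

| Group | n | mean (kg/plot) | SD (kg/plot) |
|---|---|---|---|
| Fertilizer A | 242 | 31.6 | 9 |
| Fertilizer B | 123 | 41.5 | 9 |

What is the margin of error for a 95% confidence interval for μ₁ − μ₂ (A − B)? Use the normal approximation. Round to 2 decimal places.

1.95

SE₁ = s₁/√n₁ = 9/√242 = 0.5785; SE₂ = 9/√123 = 0.8115.
Independent samples, unequal variances: SE_diff = √(SE₁² + SE₂²) = √(0.33466225 + 0.65853225) = 0.9966.
z* = 1.960, so margin of error = 1.960 × 0.9966 = 1.9533.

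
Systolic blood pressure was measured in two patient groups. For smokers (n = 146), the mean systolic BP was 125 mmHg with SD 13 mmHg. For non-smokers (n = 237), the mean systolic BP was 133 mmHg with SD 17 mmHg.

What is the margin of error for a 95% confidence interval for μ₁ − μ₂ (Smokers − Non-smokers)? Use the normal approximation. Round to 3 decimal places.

SE₁ = s₁/√n₁ = 13/√146 = 1.0759; SE₂ = 17/√237 = 1.1043.
Independent samples, unequal variances: SE_diff = √(SE₁² + SE₂²) = √(1.15756081 + 1.21947849) = 1.5418.
z* = 1.960, so margin of error = 1.960 × 1.5418 = 3.0219.

3.022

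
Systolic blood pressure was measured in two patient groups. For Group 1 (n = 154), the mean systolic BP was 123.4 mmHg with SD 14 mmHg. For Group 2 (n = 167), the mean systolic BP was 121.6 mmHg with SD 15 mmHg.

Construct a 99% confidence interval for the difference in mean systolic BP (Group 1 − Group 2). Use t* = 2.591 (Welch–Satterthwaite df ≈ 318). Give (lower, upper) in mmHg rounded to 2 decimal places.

(-2.39, 5.99)

SE₁ = s₁/√n₁ = 14/√154 = 1.1282; SE₂ = 15/√167 = 1.1607.
Independent samples, unequal variances: SE_diff = √(SE₁² + SE₂²) = √(1.27283524 + 1.34722449) = 1.6187.
t* = 2.591, so margin of error = 2.591 × 1.6187 = 4.1941.
Difference in means = 123.4 − 121.6 = 1.8000.
1.8000 ± 4.1941 → (-2.39, 5.99).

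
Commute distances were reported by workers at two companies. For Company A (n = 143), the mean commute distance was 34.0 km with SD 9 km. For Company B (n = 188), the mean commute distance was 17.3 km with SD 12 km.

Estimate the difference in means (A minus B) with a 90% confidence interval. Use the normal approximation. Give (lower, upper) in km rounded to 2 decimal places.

(14.80, 18.60)

SE₁ = s₁/√n₁ = 9/√143 = 0.7526; SE₂ = 12/√188 = 0.8752.
Independent samples, unequal variances: SE_diff = √(SE₁² + SE₂²) = √(0.56640676 + 0.76597504) = 1.1543.
z* = 1.645, so margin of error = 1.645 × 1.1543 = 1.8988.
Difference in means = 34.0 − 17.3 = 16.7000.
16.7000 ± 1.8988 → (14.80, 18.60).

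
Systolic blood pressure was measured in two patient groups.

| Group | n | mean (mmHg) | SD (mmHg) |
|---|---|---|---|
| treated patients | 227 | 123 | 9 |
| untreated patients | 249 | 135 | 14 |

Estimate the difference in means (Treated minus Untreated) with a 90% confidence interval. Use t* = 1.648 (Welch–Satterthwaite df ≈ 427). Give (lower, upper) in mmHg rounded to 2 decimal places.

Per-group SEs: s₁/√n₁ = 9/√227 = 0.5974, s₂/√n₂ = 14/√249 = 0.8872.
Unpooled SE of the difference: √(0.35688676 + 0.78712384) = 1.0696.
Margin of error = t* · SE = 1.648 × 1.0696 = 1.7627.
x̄₁ − x̄₂ = 123 − 135 = -12.0000.
CI: -12.0000 ± 1.7627 = (-13.76, -10.24).

(-13.76, -10.24)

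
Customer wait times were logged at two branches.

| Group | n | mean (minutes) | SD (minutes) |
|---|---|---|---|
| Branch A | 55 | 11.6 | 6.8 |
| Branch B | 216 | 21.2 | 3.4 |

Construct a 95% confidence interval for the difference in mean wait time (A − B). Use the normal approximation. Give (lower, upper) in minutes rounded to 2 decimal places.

SE₁ = s₁/√n₁ = 6.8/√55 = 0.9169; SE₂ = 3.4/√216 = 0.2313.
Independent samples, unequal variances: SE_diff = √(SE₁² + SE₂²) = √(0.84070561 + 0.05349969) = 0.9456.
z* = 1.960, so margin of error = 1.960 × 0.9456 = 1.8534.
Difference in means = 11.6 − 21.2 = -9.6000.
-9.6000 ± 1.8534 → (-11.45, -7.75).

(-11.45, -7.75)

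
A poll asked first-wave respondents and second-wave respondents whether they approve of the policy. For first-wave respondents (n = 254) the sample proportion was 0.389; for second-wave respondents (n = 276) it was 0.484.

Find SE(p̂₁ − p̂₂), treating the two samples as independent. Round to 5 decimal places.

SE₁ = √(p̂₁(1−p̂₁)/n₁) = √(0.3890·0.6110/254) = 0.03059; SE₂ = √(0.4840·0.5160/276) = 0.03008.
Independent samples: SE of the difference = √(SE₁² + SE₂²) = √(0.0009357481 + 0.0009048064) = 0.04290.

0.04290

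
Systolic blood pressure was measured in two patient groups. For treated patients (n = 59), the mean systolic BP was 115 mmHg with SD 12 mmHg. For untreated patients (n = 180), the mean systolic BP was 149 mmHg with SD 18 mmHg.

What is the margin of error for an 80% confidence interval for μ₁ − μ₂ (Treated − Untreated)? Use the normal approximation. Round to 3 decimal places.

Per-group SEs: s₁/√n₁ = 12/√59 = 1.5623, s₂/√n₂ = 18/√180 = 1.3416.
Unpooled SE of the difference: √(2.44078129 + 1.79989056) = 2.0593.
Margin of error = z* · SE = 1.282 × 2.0593 = 2.6400.

2.640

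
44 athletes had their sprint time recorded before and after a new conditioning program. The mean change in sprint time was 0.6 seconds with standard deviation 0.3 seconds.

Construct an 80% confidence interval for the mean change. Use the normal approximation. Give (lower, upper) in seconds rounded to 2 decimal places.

(0.54, 0.66)

This is a matched-pairs design, so SE = s_d/√n = 0.3/√44 = 0.0452.
Margin = 1.282 × 0.0452 = 0.0579; the interval is 0.6 ± 0.0579 = (0.54, 0.66).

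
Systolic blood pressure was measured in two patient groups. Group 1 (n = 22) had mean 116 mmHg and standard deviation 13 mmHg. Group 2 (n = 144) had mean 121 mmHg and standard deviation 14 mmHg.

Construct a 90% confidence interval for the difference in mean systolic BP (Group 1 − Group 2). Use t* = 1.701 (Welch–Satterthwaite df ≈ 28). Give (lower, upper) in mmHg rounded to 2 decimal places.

Per-group SEs: s₁/√n₁ = 13/√22 = 2.7716, s₂/√n₂ = 14/√144 = 1.1667.
Unpooled SE of the difference: √(7.68176656 + 1.36118889) = 3.0072.
Margin of error = t* · SE = 1.701 × 3.0072 = 5.1152.
x̄₁ − x̄₂ = 116 − 121 = -5.0000.
CI: -5.0000 ± 5.1152 = (-10.12, 0.12).

(-10.12, 0.12)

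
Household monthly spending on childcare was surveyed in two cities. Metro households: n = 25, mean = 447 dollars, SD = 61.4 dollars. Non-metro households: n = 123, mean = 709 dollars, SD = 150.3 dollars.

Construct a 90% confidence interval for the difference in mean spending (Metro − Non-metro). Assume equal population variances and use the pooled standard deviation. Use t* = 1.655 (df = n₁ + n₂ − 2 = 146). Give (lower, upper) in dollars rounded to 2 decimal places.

(-312.70, -211.30)

s_p = √[((n₁−1)s₁² + (n₂−1)s₂²)/(n₁+n₂−2)] = √[(24·61.4² + 122·150.3²)/146] = 139.6294.
SE = 139.6294·√(1/25 + 1/123) = 30.6327.
With t* = 1.655, margin = 1.655 × 30.6327 = 50.6971.
x̄₁ − x̄₂ = 447 − 709 = -262.0000; interval -262.0000 ± 50.6971 = (-312.70, -211.30).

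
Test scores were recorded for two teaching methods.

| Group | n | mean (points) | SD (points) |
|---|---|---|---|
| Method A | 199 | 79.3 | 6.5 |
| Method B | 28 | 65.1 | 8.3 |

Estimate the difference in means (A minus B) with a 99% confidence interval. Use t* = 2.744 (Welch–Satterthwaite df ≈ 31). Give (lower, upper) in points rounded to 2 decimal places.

SE₁ = s₁/√n₁ = 6.5/√199 = 0.4608; SE₂ = 8.3/√28 = 1.5686.
Independent samples, unequal variances: SE_diff = √(SE₁² + SE₂²) = √(0.21233664 + 2.46050596) = 1.6349.
t* = 2.744, so margin of error = 2.744 × 1.6349 = 4.4862.
Difference in means = 79.3 − 65.1 = 14.2000.
14.2000 ± 4.4862 → (9.71, 18.69).

(9.71, 18.69)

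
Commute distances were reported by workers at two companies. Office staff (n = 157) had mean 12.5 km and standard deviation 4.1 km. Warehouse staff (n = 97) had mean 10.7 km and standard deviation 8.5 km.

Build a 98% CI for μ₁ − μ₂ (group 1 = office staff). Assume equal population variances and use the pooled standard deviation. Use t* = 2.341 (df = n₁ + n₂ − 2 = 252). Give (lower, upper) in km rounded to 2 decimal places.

s_p = √[((n₁−1)s₁² + (n₂−1)s₂²)/(n₁+n₂−2)] = √[(156·4.1² + 96·8.5²)/252] = 6.1587.
SE = 6.1587·√(1/157 + 1/97) = 0.7954.
With t* = 2.341, margin = 2.341 × 0.7954 = 1.8620.
x̄₁ − x̄₂ = 12.5 − 10.7 = 1.8000; interval 1.8000 ± 1.8620 = (-0.06, 3.66).

(-0.06, 3.66)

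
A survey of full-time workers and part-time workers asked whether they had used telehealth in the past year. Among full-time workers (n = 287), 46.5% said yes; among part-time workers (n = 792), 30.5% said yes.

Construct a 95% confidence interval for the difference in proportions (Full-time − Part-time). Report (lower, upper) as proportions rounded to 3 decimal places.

(0.094, 0.226)

Each SE is √(p̂(1−p̂)/n): √(0.4650·0.5350/287) = 0.02944 and √(0.3050·0.6950/792) = 0.01636.
SE(p̂₁ − p̂₂) = √(SE₁² + SE₂²) = √(0.0008667136 + 0.0002676496) = 0.03368, since the two samples are independent.
At 95% confidence z* = 1.960; margin = 1.960 × 0.03368 = 0.06601.
The difference is 0.4650 − 0.3050 = 0.1600, so the interval is 0.1600 ± 0.06601 = (0.094, 0.226).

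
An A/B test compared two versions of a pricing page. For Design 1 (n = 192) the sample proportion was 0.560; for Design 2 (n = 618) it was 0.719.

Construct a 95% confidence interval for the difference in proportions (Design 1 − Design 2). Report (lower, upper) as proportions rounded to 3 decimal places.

(-0.238, -0.080)

Each SE is √(p̂(1−p̂)/n): √(0.5600·0.4400/192) = 0.03582 and √(0.7190·0.2810/618) = 0.01808.
SE(p̂₁ − p̂₂) = √(SE₁² + SE₂²) = √(0.0012830724 + 0.0003268864) = 0.04012, since the two samples are independent.
At 95% confidence z* = 1.960; margin = 1.960 × 0.04012 = 0.07864.
The difference is 0.5600 − 0.7190 = -0.1590, so the interval is -0.1590 ± 0.07864 = (-0.238, -0.080).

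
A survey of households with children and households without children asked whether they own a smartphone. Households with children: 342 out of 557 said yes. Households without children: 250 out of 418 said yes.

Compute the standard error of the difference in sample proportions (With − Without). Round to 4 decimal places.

Sample proportions: 342/557 = 0.6140, 250/418 = 0.5981.
Each SE is √(p̂(1−p̂)/n): √(0.6140·0.3860/557) = 0.02063 and √(0.5981·0.4019/418) = 0.02398.
SE(p̂₁ − p̂₂) = √(SE₁² + SE₂²) = √(0.0004255969 + 0.0005750404) = 0.03163, since the two samples are independent.

0.0316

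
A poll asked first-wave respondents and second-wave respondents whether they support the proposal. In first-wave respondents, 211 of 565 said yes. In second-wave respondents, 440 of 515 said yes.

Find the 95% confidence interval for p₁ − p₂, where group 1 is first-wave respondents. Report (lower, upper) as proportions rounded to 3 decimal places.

Sample proportions: 211/565 = 0.3735, 440/515 = 0.8544.
Each SE is √(p̂(1−p̂)/n): √(0.3735·0.6265/565) = 0.02035 and √(0.8544·0.1456/515) = 0.01554.
SE(p̂₁ − p̂₂) = √(SE₁² + SE₂²) = √(0.0004141225 + 0.0002414916) = 0.02560, since the two samples are independent.
At 95% confidence z* = 1.960; margin = 1.960 × 0.02560 = 0.05018.
The difference is 0.3735 − 0.8544 = -0.4809, so the interval is -0.4809 ± 0.05018 = (-0.531, -0.431).

(-0.531, -0.431)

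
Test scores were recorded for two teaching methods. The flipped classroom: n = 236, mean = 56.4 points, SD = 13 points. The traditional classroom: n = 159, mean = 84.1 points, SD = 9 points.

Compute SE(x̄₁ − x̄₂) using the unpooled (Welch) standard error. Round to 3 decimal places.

1.107

SE₁ = s₁/√n₁ = 13/√236 = 0.8462; SE₂ = 9/√159 = 0.7137.
Independent samples, unequal variances: SE_diff = √(SE₁² + SE₂²) = √(0.71605444 + 0.50936769) = 1.1070.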